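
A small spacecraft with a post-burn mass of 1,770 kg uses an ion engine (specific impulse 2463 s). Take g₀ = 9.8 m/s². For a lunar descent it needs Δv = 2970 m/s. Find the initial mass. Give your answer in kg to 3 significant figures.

v_e = Isp · g₀ = 2463 × 9.8 = 24137.4 m/s.
m₀/m_f = exp(Δv / v_e) = exp(2970 / 24137.4) = exp(0.1230) = 1.1309.
m₀ = m_f × 1.1309 = 1,770 × 1.1309 = 2,001.69 kg.

initial mass ≈ 2000 kg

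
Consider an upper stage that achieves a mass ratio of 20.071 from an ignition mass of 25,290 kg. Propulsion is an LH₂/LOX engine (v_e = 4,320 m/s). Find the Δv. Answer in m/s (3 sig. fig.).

Δv ≈ 13000 m/s

Δv = v_e · ln(20.071) = 4320.0 × 2.9993 ≈ 12956.9 m/s.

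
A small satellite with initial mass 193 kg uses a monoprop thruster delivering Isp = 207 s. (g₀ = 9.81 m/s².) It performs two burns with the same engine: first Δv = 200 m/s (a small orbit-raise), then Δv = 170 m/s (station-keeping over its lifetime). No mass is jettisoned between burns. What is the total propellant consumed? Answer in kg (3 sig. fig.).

total propellant consumed ≈ 32.1 kg

v_e = Isp · g₀ = 207 × 9.81 = 2030.7 m/s.
After the first burn: m = 193 × exp(−200/2030.7) = 193 × 0.90621 = 174.899 kg.
After the second burn: m = 174.899 × exp(−170/2030.7) = 174.899 × 0.91969 = 160.853 kg.
Total propellant = m₀ − m_final = 193 − 160.853 = 32.147 kg.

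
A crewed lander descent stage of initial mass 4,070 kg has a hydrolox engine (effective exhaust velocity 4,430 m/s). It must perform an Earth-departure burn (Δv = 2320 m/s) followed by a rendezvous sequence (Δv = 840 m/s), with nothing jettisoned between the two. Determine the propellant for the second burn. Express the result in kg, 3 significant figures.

After the first burn: m = 4070 × exp(−2320/4430.0) = 4070 × 0.59232 = 2,410.74 kg.
After the second burn: m = 2,410.74 × exp(−840/4430.0) = 2,410.74 × 0.82728 = 1,994.36 kg.
Second-burn propellant = 2,410.74 − 1,994.36 = 416.38 kg.

propellant for the second burn ≈ 416 kg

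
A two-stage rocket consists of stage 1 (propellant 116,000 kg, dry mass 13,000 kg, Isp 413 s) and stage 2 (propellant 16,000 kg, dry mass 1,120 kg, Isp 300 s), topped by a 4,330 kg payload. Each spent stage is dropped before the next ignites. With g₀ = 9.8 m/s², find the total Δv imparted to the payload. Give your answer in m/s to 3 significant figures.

Ignition mass of stage 1 = 116,000+13,000 + 16,000+1,120 + 4,330 = 150,450 kg.
Stage 1: m₀ = 150,450 kg, m_f = 150,450 − 116,000 = 34,450 kg; Δv = 413×9.8×ln(4.367) = 4047.4×1.4741 ≈ 5966 m/s.
Stage 2: m₀ = 21,450 kg, m_f = 21,450 − 16,000 = 5,450 kg; Δv = 300×9.8×ln(3.936) = 2940.0×1.3701 ≈ 4028 m/s.
Total Δv = 5966 + 4028 = 9994 m/s.

Δv ≈ 9990 m/s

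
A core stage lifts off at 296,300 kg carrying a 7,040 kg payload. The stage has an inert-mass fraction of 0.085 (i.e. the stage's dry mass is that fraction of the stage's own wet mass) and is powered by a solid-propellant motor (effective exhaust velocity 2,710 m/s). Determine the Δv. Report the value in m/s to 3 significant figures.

Stage wet mass = m₀ − payload = 296,300 − 7,040 = 289,260 kg.
Stage dry mass = ε × stage wet mass = 0.085 × 289,260 = 24,587.1 kg.
Burnout mass m_f = stage dry + payload = 24,587.1 + 7,040 = 31,627.1 kg.
Δv = v_e · ln(296,300/31,627.1) = 2710.0 × ln(9.369) = 2710.0 × 2.2374 ≈ 6063 m/s.

Δv ≈ 6060 m/s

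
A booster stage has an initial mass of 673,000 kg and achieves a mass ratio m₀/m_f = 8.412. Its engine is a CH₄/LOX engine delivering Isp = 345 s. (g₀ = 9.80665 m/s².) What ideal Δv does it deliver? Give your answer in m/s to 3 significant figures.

Δv ≈ 7210 m/s

v_e = Isp · g₀ = 345 × 9.80665 = 3383.3 m/s.
Δv = v_e · ln(8.412) = 3383.3 × 2.1297 ≈ 7205.3 m/s.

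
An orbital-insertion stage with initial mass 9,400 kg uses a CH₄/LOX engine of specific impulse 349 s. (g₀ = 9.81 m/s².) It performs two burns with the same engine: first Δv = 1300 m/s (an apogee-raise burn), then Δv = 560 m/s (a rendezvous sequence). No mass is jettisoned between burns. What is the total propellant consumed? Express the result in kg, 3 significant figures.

v_e = Isp · g₀ = 349 × 9.81 = 3423.7 m/s.
After the first burn: m = 9400 × exp(−1300/3423.7) = 9400 × 0.68406 = 6,430.16 kg.
After the second burn: m = 6,430.16 × exp(−560/3423.7) = 6,430.16 × 0.84911 = 5,459.91 kg.
Total propellant = m₀ − m_final = 9400 − 5,459.91 = 3,940.09 kg.

total propellant consumed ≈ 3940 kg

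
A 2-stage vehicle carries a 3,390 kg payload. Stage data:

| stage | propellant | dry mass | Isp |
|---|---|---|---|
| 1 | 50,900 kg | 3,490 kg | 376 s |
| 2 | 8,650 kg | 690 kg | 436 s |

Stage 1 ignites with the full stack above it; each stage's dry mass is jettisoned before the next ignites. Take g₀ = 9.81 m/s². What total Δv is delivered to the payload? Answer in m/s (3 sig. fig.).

Δv ≈ 10100 m/s

Ignition mass of stage 1 = 50,900+3,490 + 8,650+690 + 3,390 = 67,120 kg.
Stage 1: m₀ = 67,120 kg, m_f = 67,120 − 50,900 = 16,220 kg; Δv = 376×9.81×ln(4.138) = 3688.6×1.4202 ≈ 5239 m/s.
Stage 2: m₀ = 12,730 kg, m_f = 12,730 − 8,650 = 4,080 kg; Δv = 436×9.81×ln(3.12) = 4277.2×1.1379 ≈ 4867 m/s.
Total Δv = 5239 + 4867 = 10106 m/s.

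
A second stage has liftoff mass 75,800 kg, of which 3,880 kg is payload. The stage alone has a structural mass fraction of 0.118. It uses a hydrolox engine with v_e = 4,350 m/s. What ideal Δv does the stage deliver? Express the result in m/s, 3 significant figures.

Δv ≈ 7890 m/s

Stage wet mass = m₀ − payload = 75,800 − 3,880 = 71,920 kg.
Stage dry mass = ε × stage wet mass = 0.118 × 71,920 = 8,486.56 kg.
Burnout mass m_f = stage dry + payload = 8,486.56 + 3,880 = 12,366.56 kg.
From the ideal rocket equation, Δv = v_e · ln(75,800/12,366.56) = 4350.0 × ln(6.129) = 4350.0 × 1.8131 ≈ 7887 m/s.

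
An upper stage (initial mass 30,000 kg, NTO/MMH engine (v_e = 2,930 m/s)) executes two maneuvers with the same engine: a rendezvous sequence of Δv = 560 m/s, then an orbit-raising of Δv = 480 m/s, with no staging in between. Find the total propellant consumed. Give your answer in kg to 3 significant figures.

total propellant consumed ≈ 8960 kg

After the first burn: m = 30000 × exp(−560/2930.0) = 30000 × 0.82603 = 24,780.9 kg.
After the second burn: m = 24,780.9 × exp(−480/2930.0) = 24,780.9 × 0.84889 = 21,036.3 kg.
Total propellant = m₀ − m_final = 30000 − 21,036.3 = 8,963.7 kg.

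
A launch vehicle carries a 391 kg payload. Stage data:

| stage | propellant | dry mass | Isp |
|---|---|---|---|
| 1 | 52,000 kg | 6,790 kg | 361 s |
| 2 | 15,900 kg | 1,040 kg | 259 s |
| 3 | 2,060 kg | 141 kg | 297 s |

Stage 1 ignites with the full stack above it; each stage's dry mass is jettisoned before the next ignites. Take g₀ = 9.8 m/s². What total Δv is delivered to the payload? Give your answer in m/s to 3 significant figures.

Δv ≈ 12700 m/s

Ignition mass of stage 1 = 52,000+6,790 + 15,900+1,040 + 2,060+141 + 391 = 78,322 kg.
Stage 1: m₀ = 78,322 kg, m_f = 78,322 − 52,000 = 26,322 kg; Δv = 361×9.8×ln(2.976) = 3537.8×1.0904 ≈ 3858 m/s.
Stage 2: m₀ = 19,532 kg, m_f = 19,532 − 15,900 = 3,632 kg; Δv = 259×9.8×ln(5.378) = 2538.2×1.6823 ≈ 4270 m/s.
Stage 3: m₀ = 2,592 kg, m_f = 2,592 − 2,060 = 532 kg; Δv = 297×9.8×ln(4.872) = 2910.6×1.5835 ≈ 4609 m/s.
Total Δv = 3858 + 4270 + 4609 = 12737 m/s.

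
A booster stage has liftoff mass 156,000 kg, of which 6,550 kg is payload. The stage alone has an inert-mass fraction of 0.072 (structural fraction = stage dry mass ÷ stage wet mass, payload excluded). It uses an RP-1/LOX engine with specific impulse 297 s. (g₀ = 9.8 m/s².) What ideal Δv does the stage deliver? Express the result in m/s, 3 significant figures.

Stage wet mass = m₀ − payload = 156,000 − 6,550 = 149,450 kg.
Stage dry mass = ε × stage wet mass = 0.072 × 149,450 = 10,760.4 kg.
Burnout mass m_f = stage dry + payload = 10,760.4 + 6,550 = 17,310.4 kg.
v_e = Isp · g₀ = 297 × 9.8 = 2910.6 m/s.
Δv = v_e · ln(156,000/17,310.4) = 2910.6 × ln(9.012) = 2910.6 × 2.1985 ≈ 6399 m/s.

Δv ≈ 6400 m/s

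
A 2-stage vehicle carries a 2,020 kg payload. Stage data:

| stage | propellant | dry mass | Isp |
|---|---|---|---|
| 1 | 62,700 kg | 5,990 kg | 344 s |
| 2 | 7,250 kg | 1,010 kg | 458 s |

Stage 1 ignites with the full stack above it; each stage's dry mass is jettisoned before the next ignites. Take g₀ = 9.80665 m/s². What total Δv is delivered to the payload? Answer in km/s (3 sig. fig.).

Δv ≈ 10.8 km/s

Ignition mass of stage 1 = 62,700+5,990 + 7,250+1,010 + 2,020 = 78,970 kg.
Stage 1: m₀ = 78,970 kg, m_f = 78,970 − 62,700 = 16,270 kg; Δv = 344×9.80665×ln(4.854) = 3373.5×1.5797 ≈ 5329 m/s.
Stage 2: m₀ = 10,280 kg, m_f = 10,280 − 7,250 = 3,030 kg; Δv = 458×9.80665×ln(3.393) = 4491.4×1.2216 ≈ 5487 m/s.
Total Δv = 5329 + 5487 = 10816 m/s.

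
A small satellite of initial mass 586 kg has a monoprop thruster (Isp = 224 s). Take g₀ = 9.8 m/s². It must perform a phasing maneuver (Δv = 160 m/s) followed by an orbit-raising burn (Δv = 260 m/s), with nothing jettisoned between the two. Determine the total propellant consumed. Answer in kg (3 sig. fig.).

total propellant consumed ≈ 102 kg

v_e = Isp · g₀ = 224 × 9.8 = 2195.2 m/s.
After the first burn: m = 586 × exp(−160/2195.2) = 586 × 0.92971 = 544.81 kg.
After the second burn: m = 544.81 × exp(−260/2195.2) = 544.81 × 0.88830 = 483.955 kg.
Total propellant = m₀ − m_final = 586 − 483.955 = 102.045 kg.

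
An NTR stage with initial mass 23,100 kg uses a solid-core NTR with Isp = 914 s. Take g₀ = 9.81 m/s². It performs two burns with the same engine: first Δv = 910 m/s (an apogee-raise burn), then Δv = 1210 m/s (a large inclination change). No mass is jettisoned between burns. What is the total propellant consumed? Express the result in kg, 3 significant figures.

total propellant consumed ≈ 4860 kg

v_e = Isp · g₀ = 914 × 9.81 = 8966.3 m/s.
After the first burn: m = 23100 × exp(−910/8966.3) = 23100 × 0.90349 = 20,870.6 kg.
After the second burn: m = 20,870.6 × exp(−1210/8966.3) = 20,870.6 × 0.87376 = 18,235.9 kg.
Total propellant = m₀ − m_final = 23100 − 18,235.9 = 4,864.1 kg.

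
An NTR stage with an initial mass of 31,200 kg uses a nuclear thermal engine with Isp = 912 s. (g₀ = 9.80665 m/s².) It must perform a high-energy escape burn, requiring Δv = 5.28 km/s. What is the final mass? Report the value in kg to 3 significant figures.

v_e = Isp · g₀ = 912 × 9.80665 = 8943.7 m/s.
m₀/m_f = exp(Δv / v_e) = exp(5280 / 8943.7) = exp(0.5904) = 1.8046.
m_f = m₀ / 1.8046 = 31,200 / 1.8046 = 17,289.1 kg.

final mass ≈ 17300 kg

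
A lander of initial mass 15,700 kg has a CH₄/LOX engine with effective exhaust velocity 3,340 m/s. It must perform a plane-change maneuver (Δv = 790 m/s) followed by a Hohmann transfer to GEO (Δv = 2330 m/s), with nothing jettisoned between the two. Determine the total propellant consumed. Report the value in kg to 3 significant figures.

After the first burn: m = 15700 × exp(−790/3340.0) = 15700 × 0.78936 = 12,393 kg.
After the second burn: m = 12,393 × exp(−2330/3340.0) = 12,393 × 0.49778 = 6,168.99 kg.
Total propellant = m₀ − m_final = 15700 − 6,168.99 = 9,531.01 kg.

total propellant consumed ≈ 9530 kg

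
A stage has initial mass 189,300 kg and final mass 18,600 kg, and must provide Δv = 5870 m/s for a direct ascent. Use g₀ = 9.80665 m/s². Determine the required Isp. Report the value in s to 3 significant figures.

ln(m₀/m_f) = ln(189300/18600) = ln(10.18) = 2.3202.
v_e = Δv / ln(m₀/m_f) = 5870 / 2.3202 = 2530.0 m/s.
Isp = v_e / g₀ = 2530.0 / 9.80665 = 258.0 s.

Isp ≈ 258 s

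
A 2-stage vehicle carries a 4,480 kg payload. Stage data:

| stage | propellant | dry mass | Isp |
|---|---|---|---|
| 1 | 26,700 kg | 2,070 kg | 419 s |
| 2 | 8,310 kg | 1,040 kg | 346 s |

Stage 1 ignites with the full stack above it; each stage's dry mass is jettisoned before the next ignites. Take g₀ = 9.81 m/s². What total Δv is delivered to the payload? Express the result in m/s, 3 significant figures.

Δv ≈ 7170 m/s

Ignition mass of stage 1 = 26,700+2,070 + 8,310+1,040 + 4,480 = 42,600 kg.
Stage 1: m₀ = 42,600 kg, m_f = 42,600 − 26,700 = 15,900 kg; Δv = 419×9.81×ln(2.679) = 4110.4×0.9855 ≈ 4051 m/s.
Stage 2: m₀ = 13,830 kg, m_f = 13,830 − 8,310 = 5,520 kg; Δv = 346×9.81×ln(2.505) = 3394.3×0.9185 ≈ 3117 m/s.
Total Δv = 4051 + 3117 = 7168 m/s.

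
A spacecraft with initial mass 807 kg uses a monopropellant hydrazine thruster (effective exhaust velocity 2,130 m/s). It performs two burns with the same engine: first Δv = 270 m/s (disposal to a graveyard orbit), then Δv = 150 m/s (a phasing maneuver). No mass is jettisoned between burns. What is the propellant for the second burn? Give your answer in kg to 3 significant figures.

After the first burn: m = 807 × exp(−270/2130.0) = 807 × 0.88094 = 710.919 kg.
After the second burn: m = 710.919 × exp(−150/2130.0) = 710.919 × 0.93200 = 662.577 kg.
Second-burn propellant = 710.919 − 662.577 = 48.342 kg.

propellant for the second burn ≈ 48.3 kg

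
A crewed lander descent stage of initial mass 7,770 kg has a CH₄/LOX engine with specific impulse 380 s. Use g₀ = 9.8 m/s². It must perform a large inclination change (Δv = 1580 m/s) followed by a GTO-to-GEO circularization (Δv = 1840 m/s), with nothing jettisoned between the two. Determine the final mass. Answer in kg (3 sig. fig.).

v_e = Isp · g₀ = 380 × 9.8 = 3724.0 m/s.
After the first burn: m = 7770 × exp(−1580/3724.0) = 7770 × 0.65424 = 5,083.44 kg.
After the second burn: m = 5,083.44 × exp(−1840/3724.0) = 5,083.44 × 0.61012 = 3,101.51 kg.

final mass ≈ 3100 kg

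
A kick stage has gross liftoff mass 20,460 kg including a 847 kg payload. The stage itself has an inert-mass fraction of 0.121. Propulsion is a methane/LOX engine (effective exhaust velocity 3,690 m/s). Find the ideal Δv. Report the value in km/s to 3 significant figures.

Δv ≈ 6.82 km/s

Stage wet mass = m₀ − payload = 20,460 − 847 = 19,613 kg.
Stage dry mass = ε × stage wet mass = 0.121 × 19,613 = 2,373.17 kg.
Burnout mass m_f = stage dry + payload = 2,373.17 + 847 = 3,220.17 kg.
From the ideal rocket equation, Δv = v_e · ln(20,460/3,220.17) = 3690.0 × ln(6.354) = 3690.0 × 1.8490 ≈ 6823 m/s.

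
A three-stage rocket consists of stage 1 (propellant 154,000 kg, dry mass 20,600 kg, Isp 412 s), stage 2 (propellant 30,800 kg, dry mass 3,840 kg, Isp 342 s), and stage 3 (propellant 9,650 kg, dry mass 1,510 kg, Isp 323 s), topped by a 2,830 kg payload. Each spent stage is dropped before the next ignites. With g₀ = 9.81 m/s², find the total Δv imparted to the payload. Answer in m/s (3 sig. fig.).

Ignition mass of stage 1 = 154,000+20,600 + 30,800+3,840 + 9,650+1,510 + 2,830 = 223,230 kg.
Stage 1: m₀ = 223,230 kg, m_f = 223,230 − 154,000 = 69,230 kg; Δv = 412×9.81×ln(3.224) = 4041.7×1.1708 ≈ 4732 m/s.
Stage 2: m₀ = 48,630 kg, m_f = 48,630 − 30,800 = 17,830 kg; Δv = 342×9.81×ln(2.727) = 3355.0×1.0034 ≈ 3366 m/s.
Stage 3: m₀ = 13,990 kg, m_f = 13,990 − 9,650 = 4,340 kg; Δv = 323×9.81×ln(3.224) = 3168.6×1.1705 ≈ 3709 m/s.
Total Δv = 4732 + 3366 + 3709 = 11807 m/s.

Δv ≈ 11800 m/s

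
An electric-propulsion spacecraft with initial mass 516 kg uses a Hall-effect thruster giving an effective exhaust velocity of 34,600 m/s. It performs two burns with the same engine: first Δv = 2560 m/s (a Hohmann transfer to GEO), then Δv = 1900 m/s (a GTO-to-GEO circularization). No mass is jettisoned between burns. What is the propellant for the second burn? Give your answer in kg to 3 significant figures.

propellant for the second burn ≈ 25.6 kg

After the first burn: m = 516 × exp(−2560/34600.0) = 516 × 0.92868 = 479.199 kg.
After the second burn: m = 479.199 × exp(−1900/34600.0) = 479.199 × 0.94657 = 453.595 kg.
Second-burn propellant = 479.199 − 453.595 = 25.604 kg.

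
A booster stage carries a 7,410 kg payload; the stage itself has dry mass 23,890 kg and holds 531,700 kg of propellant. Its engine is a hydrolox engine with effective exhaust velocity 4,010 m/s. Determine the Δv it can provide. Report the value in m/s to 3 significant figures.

m₀ = payload + dry + propellant = 7,410 + 23,890 + 531,700 = 563,000 kg.
m_f = payload + dry = 7,410 + 23,890 = 31,300 kg.
Rocket equation: Δv = v_e · ln(m₀/m_f) = 4010.0 × ln(17.99) = 4010.0 × 2.8897 ≈ 11587.5 m/s.

Δv ≈ 11600 m/s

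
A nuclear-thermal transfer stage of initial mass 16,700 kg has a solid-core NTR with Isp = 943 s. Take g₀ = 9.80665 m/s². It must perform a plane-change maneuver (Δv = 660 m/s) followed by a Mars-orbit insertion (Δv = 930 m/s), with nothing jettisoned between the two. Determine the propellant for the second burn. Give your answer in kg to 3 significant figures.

propellant for the second burn ≈ 1490 kg

v_e = Isp · g₀ = 943 × 9.80665 = 9247.7 m/s.
After the first burn: m = 16700 × exp(−660/9247.7) = 16700 × 0.93112 = 15,549.7 kg.
After the second burn: m = 15,549.7 × exp(−930/9247.7) = 15,549.7 × 0.90433 = 14,062.1 kg.
Second-burn propellant = 15,549.7 − 14,062.1 = 1,487.6 kg.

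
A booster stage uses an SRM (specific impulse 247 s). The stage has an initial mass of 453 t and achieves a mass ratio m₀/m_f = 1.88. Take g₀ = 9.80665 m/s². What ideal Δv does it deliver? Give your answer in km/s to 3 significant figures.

v_e = Isp · g₀ = 247 × 9.80665 = 2422.2 m/s.
Using Δv = v_e ln(m₀/m_f): Δv = v_e · ln(1.88) = 2422.2 × 0.6313 ≈ 1529.1 m/s.

Δv ≈ 1.53 km/s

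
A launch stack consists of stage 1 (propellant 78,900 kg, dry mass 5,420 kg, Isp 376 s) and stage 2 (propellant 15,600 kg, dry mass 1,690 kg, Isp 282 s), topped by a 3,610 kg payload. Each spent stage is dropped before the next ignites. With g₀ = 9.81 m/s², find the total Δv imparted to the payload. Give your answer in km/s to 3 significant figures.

Ignition mass of stage 1 = 78,900+5,420 + 15,600+1,690 + 3,610 = 105,220 kg.
Stage 1: m₀ = 105,220 kg, m_f = 105,220 − 78,900 = 26,320 kg; Δv = 376×9.81×ln(3.998) = 3688.6×1.3857 ≈ 5111 m/s.
Stage 2: m₀ = 20,900 kg, m_f = 20,900 − 15,600 = 5,300 kg; Δv = 282×9.81×ln(3.943) = 2766.4×1.3720 ≈ 3796 m/s.
Total Δv = 5111 + 3796 = 8907 m/s.

Δv ≈ 8.91 km/s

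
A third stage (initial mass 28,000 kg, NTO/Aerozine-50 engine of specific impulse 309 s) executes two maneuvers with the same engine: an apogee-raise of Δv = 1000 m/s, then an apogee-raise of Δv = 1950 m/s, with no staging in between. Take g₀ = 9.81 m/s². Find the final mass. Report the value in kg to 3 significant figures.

v_e = Isp · g₀ = 309 × 9.81 = 3031.3 m/s.
After the first burn: m = 28000 × exp(−1000/3031.3) = 28000 × 0.71900 = 20,132 kg.
After the second burn: m = 20,132 × exp(−1950/3031.3) = 20,132 × 0.52556 = 10,580.6 kg.

final mass ≈ 10600 kg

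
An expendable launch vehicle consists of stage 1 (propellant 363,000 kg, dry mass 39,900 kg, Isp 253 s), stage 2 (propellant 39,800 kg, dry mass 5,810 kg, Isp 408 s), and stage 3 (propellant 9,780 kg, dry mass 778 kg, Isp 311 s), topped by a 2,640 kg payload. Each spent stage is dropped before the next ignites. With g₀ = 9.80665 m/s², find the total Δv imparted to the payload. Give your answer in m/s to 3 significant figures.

Ignition mass of stage 1 = 363,000+39,900 + 39,800+5,810 + 9,780+778 + 2,640 = 461,708 kg.
Stage 1: m₀ = 461,708 kg, m_f = 461,708 − 363,000 = 98,708 kg; Δv = 253×9.80665×ln(4.678) = 2481.1×1.5428 ≈ 3828 m/s.
Stage 2: m₀ = 58,808 kg, m_f = 58,808 − 39,800 = 19,008 kg; Δv = 408×9.80665×ln(3.094) = 4001.1×1.1294 ≈ 4519 m/s.
Stage 3: m₀ = 13,198 kg, m_f = 13,198 − 9,780 = 3,418 kg; Δv = 311×9.80665×ln(3.861) = 3049.9×1.3510 ≈ 4120 m/s.
Total Δv = 3828 + 4519 + 4120 = 12467 m/s.

Δv ≈ 12500 m/s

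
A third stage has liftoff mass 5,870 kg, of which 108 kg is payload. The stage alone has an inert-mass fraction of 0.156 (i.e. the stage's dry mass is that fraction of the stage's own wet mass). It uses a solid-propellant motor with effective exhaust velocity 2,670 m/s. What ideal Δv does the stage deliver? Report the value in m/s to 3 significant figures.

Stage wet mass = m₀ − payload = 5,870 − 108 = 5,762 kg.
Stage dry mass = ε × stage wet mass = 0.156 × 5,762 = 898.872 kg.
Burnout mass m_f = stage dry + payload = 898.872 + 108 = 1,006.872 kg.
Δv = v_e · ln(5,870/1,006.872) = 2670.0 × ln(5.83) = 2670.0 × 1.7630 ≈ 4707 m/s.

Δv ≈ 4710 m/s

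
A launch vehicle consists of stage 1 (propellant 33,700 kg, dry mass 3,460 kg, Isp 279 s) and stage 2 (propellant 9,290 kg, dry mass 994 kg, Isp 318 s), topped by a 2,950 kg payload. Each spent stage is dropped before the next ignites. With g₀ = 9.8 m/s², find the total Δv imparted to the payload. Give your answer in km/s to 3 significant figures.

Δv ≈ 6.79 km/s

Ignition mass of stage 1 = 33,700+3,460 + 9,290+994 + 2,950 = 50,394 kg.
Stage 1: m₀ = 50,394 kg, m_f = 50,394 − 33,700 = 16,694 kg; Δv = 279×9.8×ln(3.019) = 2734.2×1.1048 ≈ 3021 m/s.
Stage 2: m₀ = 13,234 kg, m_f = 13,234 − 9,290 = 3,944 kg; Δv = 318×9.8×ln(3.355) = 3116.4×1.2106 ≈ 3773 m/s.
Total Δv = 3021 + 3773 = 6794 m/s.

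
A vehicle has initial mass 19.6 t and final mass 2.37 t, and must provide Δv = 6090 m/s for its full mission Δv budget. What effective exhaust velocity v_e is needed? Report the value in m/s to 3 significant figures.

ln(m₀/m_f) = ln(19600/2370) = ln(8.27) = 2.1126.
v_e = Δv / ln(m₀/m_f) = 6090 / 2.1126 = 2882.6 m/s.

v_e ≈ 2880 m/s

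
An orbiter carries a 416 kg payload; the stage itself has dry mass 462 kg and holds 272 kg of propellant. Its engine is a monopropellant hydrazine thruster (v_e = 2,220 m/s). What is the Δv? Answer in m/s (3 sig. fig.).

Δv ≈ 599 m/s

m₀ = payload + dry + propellant = 416 + 462 + 272 = 1,150 kg.
m_f = payload + dry = 416 + 462 = 878 kg.
From the ideal rocket equation, Δv = v_e · ln(m₀/m_f) = 2220.0 × ln(1.31) = 2220.0 × 0.2699 ≈ 599.1 m/s.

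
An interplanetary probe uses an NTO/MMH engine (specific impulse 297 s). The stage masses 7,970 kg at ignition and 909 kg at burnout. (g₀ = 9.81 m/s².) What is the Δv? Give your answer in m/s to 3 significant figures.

Δv ≈ 6330 m/s

v_e = Isp · g₀ = 297 × 9.81 = 2913.6 m/s.
Rocket equation: Δv = v_e · ln(m₀/m_f) = 2913.6 × ln(8.768) = 2913.6 × 2.1711 ≈ 6325.6 m/s.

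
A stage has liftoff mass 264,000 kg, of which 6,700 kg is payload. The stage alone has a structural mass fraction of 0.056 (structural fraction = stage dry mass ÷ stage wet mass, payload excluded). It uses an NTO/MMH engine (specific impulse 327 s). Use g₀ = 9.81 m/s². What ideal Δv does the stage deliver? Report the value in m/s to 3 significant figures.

Δv ≈ 8100 m/s

Stage wet mass = m₀ − payload = 264,000 − 6,700 = 257,300 kg.
Stage dry mass = ε × stage wet mass = 0.056 × 257,300 = 14,408.8 kg.
Burnout mass m_f = stage dry + payload = 14,408.8 + 6,700 = 21,108.8 kg.
v_e = Isp · g₀ = 327 × 9.81 = 3207.9 m/s.
By the Tsiolkovsky rocket equation, Δv = v_e · ln(264,000/21,108.8) = 3207.9 × ln(12.51) = 3207.9 × 2.5263 ≈ 8104 m/s.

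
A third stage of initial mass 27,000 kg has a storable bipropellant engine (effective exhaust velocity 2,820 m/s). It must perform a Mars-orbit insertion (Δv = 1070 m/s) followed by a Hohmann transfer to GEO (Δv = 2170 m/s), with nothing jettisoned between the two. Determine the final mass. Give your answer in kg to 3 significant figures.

final mass ≈ 8560 kg

After the first burn: m = 27000 × exp(−1070/2820.0) = 27000 × 0.68425 = 18,474.8 kg.
After the second burn: m = 18,474.8 × exp(−2170/2820.0) = 18,474.8 × 0.46324 = 8,558.27 kg.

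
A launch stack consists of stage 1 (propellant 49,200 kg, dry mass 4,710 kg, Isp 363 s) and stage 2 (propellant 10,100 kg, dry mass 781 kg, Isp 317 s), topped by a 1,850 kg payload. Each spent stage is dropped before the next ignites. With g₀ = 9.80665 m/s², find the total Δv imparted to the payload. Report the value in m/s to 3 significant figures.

Δv ≈ 9670 m/s

Ignition mass of stage 1 = 49,200+4,710 + 10,100+781 + 1,850 = 66,641 kg.
Stage 1: m₀ = 66,641 kg, m_f = 66,641 − 49,200 = 17,441 kg; Δv = 363×9.80665×ln(3.821) = 3559.8×1.3405 ≈ 4772 m/s.
Stage 2: m₀ = 12,731 kg, m_f = 12,731 − 10,100 = 2,631 kg; Δv = 317×9.80665×ln(4.839) = 3108.7×1.5767 ≈ 4901 m/s.
Total Δv = 4772 + 4901 = 9673 m/s.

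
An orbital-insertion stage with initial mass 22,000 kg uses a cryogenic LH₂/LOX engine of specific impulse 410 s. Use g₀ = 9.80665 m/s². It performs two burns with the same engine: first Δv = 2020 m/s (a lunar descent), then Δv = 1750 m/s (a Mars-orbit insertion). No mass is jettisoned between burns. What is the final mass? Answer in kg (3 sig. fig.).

v_e = Isp · g₀ = 410 × 9.80665 = 4020.7 m/s.
After the first burn: m = 22000 × exp(−2020/4020.7) = 22000 × 0.60508 = 13,311.8 kg.
After the second burn: m = 13,311.8 × exp(−1750/4020.7) = 13,311.8 × 0.64711 = 8,614.2 kg.

final mass ≈ 8610 kg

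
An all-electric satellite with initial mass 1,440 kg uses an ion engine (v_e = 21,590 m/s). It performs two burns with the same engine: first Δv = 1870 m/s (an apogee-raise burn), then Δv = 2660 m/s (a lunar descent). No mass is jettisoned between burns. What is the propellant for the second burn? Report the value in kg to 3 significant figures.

After the first burn: m = 1440 × exp(−1870/21590.0) = 1440 × 0.91703 = 1,320.52 kg.
After the second burn: m = 1,320.52 × exp(−2660/21590.0) = 1,320.52 × 0.88408 = 1,167.45 kg.
Second-burn propellant = 1,320.52 − 1,167.45 = 153.07 kg.

propellant for the second burn ≈ 153 kg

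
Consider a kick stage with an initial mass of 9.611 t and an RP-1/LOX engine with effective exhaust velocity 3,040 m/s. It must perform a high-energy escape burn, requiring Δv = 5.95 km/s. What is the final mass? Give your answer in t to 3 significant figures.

final mass ≈ 1.36 t

Using Δv = v_e ln(m₀/m_f): m₀/m_f = exp(Δv / v_e) = exp(5950 / 3040.0) = exp(1.9572) = 7.0797.
m_f = m₀ / 7.0797 = 9.611 / 7.0797 = 1.35754 t.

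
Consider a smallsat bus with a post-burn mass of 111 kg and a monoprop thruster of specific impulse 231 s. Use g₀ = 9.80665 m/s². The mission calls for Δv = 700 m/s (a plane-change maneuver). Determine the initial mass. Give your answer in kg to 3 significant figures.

v_e = Isp · g₀ = 231 × 9.80665 = 2265.3 m/s.
From the ideal rocket equation, m₀/m_f = exp(Δv / v_e) = exp(700 / 2265.3) = exp(0.3090) = 1.3621.
m₀ = m_f × 1.3621 = 111 × 1.3621 = 151.193 kg.

initial mass ≈ 151 kg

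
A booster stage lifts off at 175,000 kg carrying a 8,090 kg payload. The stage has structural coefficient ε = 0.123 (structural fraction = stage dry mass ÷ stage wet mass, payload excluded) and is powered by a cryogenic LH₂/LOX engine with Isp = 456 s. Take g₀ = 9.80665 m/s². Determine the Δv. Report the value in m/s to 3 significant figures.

Δv ≈ 8100 m/s

Stage wet mass = m₀ − payload = 175,000 − 8,090 = 166,910 kg.
Stage dry mass = ε × stage wet mass = 0.123 × 166,910 = 20,529.9 kg.
Burnout mass m_f = stage dry + payload = 20,529.9 + 8,090 = 28,619.9 kg.
v_e = Isp · g₀ = 456 × 9.80665 = 4471.8 m/s.
From the ideal rocket equation, Δv = v_e · ln(175,000/28,619.9) = 4471.8 × ln(6.115) = 4471.8 × 1.8107 ≈ 8097 m/s.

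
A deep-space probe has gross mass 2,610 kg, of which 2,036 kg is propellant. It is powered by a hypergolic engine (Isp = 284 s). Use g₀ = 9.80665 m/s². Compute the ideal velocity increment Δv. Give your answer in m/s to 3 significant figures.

v_e = Isp · g₀ = 284 × 9.80665 = 2785.1 m/s.
m_f = m₀ − m_prop = 2,610 − 2,036 = 574 kg.
By the Tsiolkovsky rocket equation, Δv = v_e · ln(m₀/m_f) = 2785.1 × ln(4.547) = 2785.1 × 1.5145 ≈ 4218.0 m/s.

Δv ≈ 4220 m/s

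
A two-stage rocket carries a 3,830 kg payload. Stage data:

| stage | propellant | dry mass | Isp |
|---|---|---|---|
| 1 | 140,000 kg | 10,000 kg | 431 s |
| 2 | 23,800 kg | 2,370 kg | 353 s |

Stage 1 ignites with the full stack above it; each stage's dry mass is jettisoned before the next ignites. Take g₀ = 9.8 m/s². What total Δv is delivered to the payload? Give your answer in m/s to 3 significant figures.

Ignition mass of stage 1 = 140,000+10,000 + 23,800+2,370 + 3,830 = 180,000 kg.
Stage 1: m₀ = 180,000 kg, m_f = 180,000 − 140,000 = 40,000 kg; Δv = 431×9.8×ln(4.5) = 4223.8×1.5041 ≈ 6353 m/s.
Stage 2: m₀ = 30,000 kg, m_f = 30,000 − 23,800 = 6,200 kg; Δv = 353×9.8×ln(4.839) = 3459.4×1.5766 ≈ 5454 m/s.
Total Δv = 6353 + 5454 = 11807 m/s.

Δv ≈ 11800 m/s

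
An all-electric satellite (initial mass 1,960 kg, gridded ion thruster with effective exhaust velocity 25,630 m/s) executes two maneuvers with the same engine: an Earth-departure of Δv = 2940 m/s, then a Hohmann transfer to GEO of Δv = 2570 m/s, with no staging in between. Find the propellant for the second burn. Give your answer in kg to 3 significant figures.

propellant for the second burn ≈ 167 kg

After the first burn: m = 1960 × exp(−2940/25630.0) = 1960 × 0.89163 = 1,747.59 kg.
After the second burn: m = 1,747.59 × exp(−2570/25630.0) = 1,747.59 × 0.90459 = 1,580.85 kg.
Second-burn propellant = 1,747.59 − 1,580.85 = 166.74 kg.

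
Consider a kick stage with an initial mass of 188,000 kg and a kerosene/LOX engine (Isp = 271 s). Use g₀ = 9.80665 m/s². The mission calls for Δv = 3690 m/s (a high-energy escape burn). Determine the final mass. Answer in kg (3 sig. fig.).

v_e = Isp · g₀ = 271 × 9.80665 = 2657.6 m/s.
m₀/m_f = exp(Δv / v_e) = exp(3690 / 2657.6) = exp(1.3885) = 4.0087.
m_f = m₀ / 4.0087 = 188,000 / 4.0087 = 46,898 kg.

final mass ≈ 46900 kg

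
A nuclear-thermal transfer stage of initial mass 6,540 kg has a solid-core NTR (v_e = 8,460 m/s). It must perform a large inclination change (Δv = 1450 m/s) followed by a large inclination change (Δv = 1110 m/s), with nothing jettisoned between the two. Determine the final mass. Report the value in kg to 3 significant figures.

After the first burn: m = 6540 × exp(−1450/8460.0) = 6540 × 0.84249 = 5,509.88 kg.
After the second burn: m = 5,509.88 × exp(−1110/8460.0) = 5,509.88 × 0.87704 = 4,832.39 kg.

final mass ≈ 4830 kg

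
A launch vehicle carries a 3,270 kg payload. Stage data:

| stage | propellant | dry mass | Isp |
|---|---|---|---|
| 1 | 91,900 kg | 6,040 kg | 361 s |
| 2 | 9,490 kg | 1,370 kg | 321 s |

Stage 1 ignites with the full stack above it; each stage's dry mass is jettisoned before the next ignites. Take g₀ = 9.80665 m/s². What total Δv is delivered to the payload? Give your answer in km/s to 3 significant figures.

Δv ≈ 9.58 km/s

Ignition mass of stage 1 = 91,900+6,040 + 9,490+1,370 + 3,270 = 112,070 kg.
Stage 1: m₀ = 112,070 kg, m_f = 112,070 − 91,900 = 20,170 kg; Δv = 361×9.80665×ln(5.556) = 3540.2×1.7149 ≈ 6071 m/s.
Stage 2: m₀ = 14,130 kg, m_f = 14,130 − 9,490 = 4,640 kg; Δv = 321×9.80665×ln(3.045) = 3147.9×1.1136 ≈ 3505 m/s.
Total Δv = 6071 + 3505 = 9576 m/s.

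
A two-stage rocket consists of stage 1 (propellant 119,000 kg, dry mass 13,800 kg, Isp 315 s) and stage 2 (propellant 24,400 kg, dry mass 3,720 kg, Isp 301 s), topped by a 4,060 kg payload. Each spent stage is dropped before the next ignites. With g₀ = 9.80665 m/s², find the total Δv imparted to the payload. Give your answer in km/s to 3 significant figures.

Ignition mass of stage 1 = 119,000+13,800 + 24,400+3,720 + 4,060 = 164,980 kg.
Stage 1: m₀ = 164,980 kg, m_f = 164,980 − 119,000 = 45,980 kg; Δv = 315×9.80665×ln(3.588) = 3089.1×1.2776 ≈ 3947 m/s.
Stage 2: m₀ = 32,180 kg, m_f = 32,180 − 24,400 = 7,780 kg; Δv = 301×9.80665×ln(4.136) = 2951.8×1.4198 ≈ 4191 m/s.
Total Δv = 3947 + 4191 = 8138 m/s.

Δv ≈ 8.14 km/s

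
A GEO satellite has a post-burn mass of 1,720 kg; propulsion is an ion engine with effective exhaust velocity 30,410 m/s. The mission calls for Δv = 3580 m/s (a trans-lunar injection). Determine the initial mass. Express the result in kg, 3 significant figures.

initial mass ≈ 1930 kg

Using Δv = v_e ln(m₀/m_f): m₀/m_f = exp(Δv / v_e) = exp(3580 / 30410.0) = exp(0.1177) = 1.1249.
m₀ = m_f × 1.1249 = 1,720 × 1.1249 = 1,934.83 kg.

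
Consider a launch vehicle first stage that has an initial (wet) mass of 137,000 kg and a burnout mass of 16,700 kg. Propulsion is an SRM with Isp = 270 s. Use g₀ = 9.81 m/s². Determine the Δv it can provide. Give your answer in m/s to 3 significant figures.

v_e = Isp · g₀ = 270 × 9.81 = 2648.7 m/s.
Δv = v_e · ln(m₀/m_f) = 2648.7 × ln(8.204) = 2648.7 × 2.1046 ≈ 5574.4 m/s.

Δv ≈ 5570 m/s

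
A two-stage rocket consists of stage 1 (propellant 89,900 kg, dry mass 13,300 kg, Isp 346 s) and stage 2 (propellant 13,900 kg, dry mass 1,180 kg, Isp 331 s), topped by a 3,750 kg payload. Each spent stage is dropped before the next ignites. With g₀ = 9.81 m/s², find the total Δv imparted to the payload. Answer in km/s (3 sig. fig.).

Δv ≈ 8.88 km/s

Ignition mass of stage 1 = 89,900+13,300 + 13,900+1,180 + 3,750 = 122,030 kg.
Stage 1: m₀ = 122,030 kg, m_f = 122,030 − 89,900 = 32,130 kg; Δv = 346×9.81×ln(3.798) = 3394.3×1.3345 ≈ 4530 m/s.
Stage 2: m₀ = 18,830 kg, m_f = 18,830 − 13,900 = 4,930 kg; Δv = 331×9.81×ln(3.819) = 3247.1×1.3401 ≈ 4351 m/s.
Total Δv = 4530 + 4351 = 8881 m/s.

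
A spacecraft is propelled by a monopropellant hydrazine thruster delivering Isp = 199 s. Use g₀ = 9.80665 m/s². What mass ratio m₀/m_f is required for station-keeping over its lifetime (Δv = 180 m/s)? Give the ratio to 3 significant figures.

v_e = Isp · g₀ = 199 × 9.80665 = 1951.5 m/s.
m₀/m_f = exp(Δv / v_e) = exp(180 / 1951.5) = exp(0.0922) = 1.0966.

mass ratio ≈ 1.10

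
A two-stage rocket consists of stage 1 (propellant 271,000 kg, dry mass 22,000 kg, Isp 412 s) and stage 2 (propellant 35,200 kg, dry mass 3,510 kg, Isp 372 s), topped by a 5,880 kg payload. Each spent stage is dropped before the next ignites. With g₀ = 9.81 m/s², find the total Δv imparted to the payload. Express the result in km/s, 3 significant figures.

Ignition mass of stage 1 = 271,000+22,000 + 35,200+3,510 + 5,880 = 337,590 kg.
Stage 1: m₀ = 337,590 kg, m_f = 337,590 − 271,000 = 66,590 kg; Δv = 412×9.81×ln(5.07) = 4041.7×1.6233 ≈ 6561 m/s.
Stage 2: m₀ = 44,590 kg, m_f = 44,590 − 35,200 = 9,390 kg; Δv = 372×9.81×ln(4.749) = 3649.3×1.5579 ≈ 5685 m/s.
Total Δv = 6561 + 5685 = 12246 m/s.

Δv ≈ 12.2 km/s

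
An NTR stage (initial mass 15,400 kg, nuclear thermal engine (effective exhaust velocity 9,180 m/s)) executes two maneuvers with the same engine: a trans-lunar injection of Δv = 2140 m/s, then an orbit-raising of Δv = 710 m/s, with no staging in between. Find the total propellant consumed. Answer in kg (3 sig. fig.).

After the first burn: m = 15400 × exp(−2140/9180.0) = 15400 × 0.79206 = 12,197.7 kg.
After the second burn: m = 12,197.7 × exp(−710/9180.0) = 12,197.7 × 0.92557 = 11,289.8 kg.
Total propellant = m₀ − m_final = 15400 − 11,289.8 = 4,110.2 kg.

total propellant consumed ≈ 4110 kg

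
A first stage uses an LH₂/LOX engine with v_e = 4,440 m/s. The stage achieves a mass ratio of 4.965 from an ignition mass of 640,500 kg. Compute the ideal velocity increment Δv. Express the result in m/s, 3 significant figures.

Δv ≈ 7110 m/s

Δv = v_e · ln(4.965) = 4440.0 × 1.6024 ≈ 7114.7 m/s.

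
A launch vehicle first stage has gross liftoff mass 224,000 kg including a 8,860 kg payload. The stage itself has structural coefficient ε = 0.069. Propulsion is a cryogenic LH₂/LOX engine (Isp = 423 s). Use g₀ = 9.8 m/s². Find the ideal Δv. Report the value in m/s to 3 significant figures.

Stage wet mass = m₀ − payload = 224,000 − 8,860 = 215,140 kg.
Stage dry mass = ε × stage wet mass = 0.069 × 215,140 = 14,844.7 kg.
Burnout mass m_f = stage dry + payload = 14,844.7 + 8,860 = 23,704.7 kg.
v_e = Isp · g₀ = 423 × 9.8 = 4145.4 m/s.
Δv = v_e · ln(224,000/23,704.7) = 4145.4 × ln(9.45) = 4145.4 × 2.2460 ≈ 9310 m/s.

Δv ≈ 9310 m/s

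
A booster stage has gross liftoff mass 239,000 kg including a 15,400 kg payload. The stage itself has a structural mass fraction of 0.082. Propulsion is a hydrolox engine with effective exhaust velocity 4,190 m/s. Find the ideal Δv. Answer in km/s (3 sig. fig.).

Δv ≈ 8.20 km/s

Stage wet mass = m₀ − payload = 239,000 − 15,400 = 223,600 kg.
Stage dry mass = ε × stage wet mass = 0.082 × 223,600 = 18,335.2 kg.
Burnout mass m_f = stage dry + payload = 18,335.2 + 15,400 = 33,735.2 kg.
Using Δv = v_e ln(m₀/m_f): Δv = v_e · ln(239,000/33,735.2) = 4190.0 × ln(7.085) = 4190.0 × 1.9579 ≈ 8204 m/s.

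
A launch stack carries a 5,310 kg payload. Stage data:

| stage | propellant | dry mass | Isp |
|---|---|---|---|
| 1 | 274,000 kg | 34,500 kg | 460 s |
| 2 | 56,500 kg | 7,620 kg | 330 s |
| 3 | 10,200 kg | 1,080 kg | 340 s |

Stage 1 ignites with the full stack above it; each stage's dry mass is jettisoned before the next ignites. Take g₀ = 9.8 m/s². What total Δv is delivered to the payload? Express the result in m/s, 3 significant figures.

Ignition mass of stage 1 = 274,000+34,500 + 56,500+7,620 + 10,200+1,080 + 5,310 = 389,210 kg.
Stage 1: m₀ = 389,210 kg, m_f = 389,210 − 274,000 = 115,210 kg; Δv = 460×9.8×ln(3.378) = 4508.0×1.2174 ≈ 5488 m/s.
Stage 2: m₀ = 80,710 kg, m_f = 80,710 − 56,500 = 24,210 kg; Δv = 330×9.8×ln(3.334) = 3234.0×1.2041 ≈ 3894 m/s.
Stage 3: m₀ = 16,590 kg, m_f = 16,590 − 10,200 = 6,390 kg; Δv = 340×9.8×ln(2.596) = 3332.0×0.9541 ≈ 3179 m/s.
Total Δv = 5488 + 3894 + 3179 = 12561 m/s.

Δv ≈ 12600 m/s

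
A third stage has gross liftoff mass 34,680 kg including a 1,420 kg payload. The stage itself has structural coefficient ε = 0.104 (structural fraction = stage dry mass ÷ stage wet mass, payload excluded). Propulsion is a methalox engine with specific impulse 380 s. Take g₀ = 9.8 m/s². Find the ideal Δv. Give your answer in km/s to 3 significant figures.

Δv ≈ 7.30 km/s

Stage wet mass = m₀ − payload = 34,680 − 1,420 = 33,260 kg.
Stage dry mass = ε × stage wet mass = 0.104 × 33,260 = 3,459.04 kg.
Burnout mass m_f = stage dry + payload = 3,459.04 + 1,420 = 4,879.04 kg.
v_e = Isp · g₀ = 380 × 9.8 = 3724.0 m/s.
From the ideal rocket equation, Δv = v_e · ln(34,680/4,879.04) = 3724.0 × ln(7.108) = 3724.0 × 1.9612 ≈ 7304 m/s.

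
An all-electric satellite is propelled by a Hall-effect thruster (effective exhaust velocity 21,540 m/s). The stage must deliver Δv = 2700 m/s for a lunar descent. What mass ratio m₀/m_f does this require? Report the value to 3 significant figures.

mass ratio ≈ 1.13

By the Tsiolkovsky rocket equation, m₀/m_f = exp(Δv / v_e) = exp(2700 / 21540.0) = exp(0.1253) = 1.1335.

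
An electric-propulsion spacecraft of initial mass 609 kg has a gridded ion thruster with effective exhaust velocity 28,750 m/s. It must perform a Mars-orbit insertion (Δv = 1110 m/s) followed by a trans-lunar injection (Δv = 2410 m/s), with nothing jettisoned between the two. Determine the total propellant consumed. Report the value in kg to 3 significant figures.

total propellant consumed ≈ 70.2 kg

After the first burn: m = 609 × exp(−1110/28750.0) = 609 × 0.96213 = 585.937 kg.
After the second burn: m = 585.937 × exp(−2410/28750.0) = 585.937 × 0.91959 = 538.822 kg.
Total propellant = m₀ − m_final = 609 − 538.822 = 70.178 kg.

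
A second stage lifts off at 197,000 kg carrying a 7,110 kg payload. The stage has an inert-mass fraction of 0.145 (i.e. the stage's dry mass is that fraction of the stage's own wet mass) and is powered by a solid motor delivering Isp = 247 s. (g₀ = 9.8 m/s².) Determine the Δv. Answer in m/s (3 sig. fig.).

Stage wet mass = m₀ − payload = 197,000 − 7,110 = 189,890 kg.
Stage dry mass = ε × stage wet mass = 0.145 × 189,890 = 27,534.1 kg.
Burnout mass m_f = stage dry + payload = 27,534.1 + 7,110 = 34,644.1 kg.
v_e = Isp · g₀ = 247 × 9.8 = 2420.6 m/s.
From the ideal rocket equation, Δv = v_e · ln(197,000/34,644.1) = 2420.6 × ln(5.686) = 2420.6 × 1.7381 ≈ 4207 m/s.

Δv ≈ 4210 m/s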